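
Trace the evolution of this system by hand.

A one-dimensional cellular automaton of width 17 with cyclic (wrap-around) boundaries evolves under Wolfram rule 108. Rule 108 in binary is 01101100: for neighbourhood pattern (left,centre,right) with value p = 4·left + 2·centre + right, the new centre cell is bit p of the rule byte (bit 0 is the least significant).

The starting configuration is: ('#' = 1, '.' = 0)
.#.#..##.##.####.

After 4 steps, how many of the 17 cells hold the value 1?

[0] .#.#..##.##.####.
[1] .###..#######..#.
[2] .#.#..#.....#..#.
[3] .###..#.....#..#.
[4] .#.#..#.....#..#.

5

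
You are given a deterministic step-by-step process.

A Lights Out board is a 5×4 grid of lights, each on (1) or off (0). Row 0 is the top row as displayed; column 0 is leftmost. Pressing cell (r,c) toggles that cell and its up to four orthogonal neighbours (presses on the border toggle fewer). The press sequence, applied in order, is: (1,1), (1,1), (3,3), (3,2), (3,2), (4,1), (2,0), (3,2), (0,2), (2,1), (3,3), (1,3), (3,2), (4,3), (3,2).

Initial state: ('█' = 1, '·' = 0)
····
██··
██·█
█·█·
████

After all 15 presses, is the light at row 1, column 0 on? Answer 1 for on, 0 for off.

0

t=0: ····
██··
██·█
█·█·
████
t=1: ·█··
··█·
█··█
█·█·
████
t=2: ····
██··
██·█
█·█·
████
t=3: ····
██··
██··
█··█
███·
t=4: ····
██··
███·
███·
██··
t=5: ····
██··
██··
█··█
███·
t=6: ····
██··
██··
██·█
····
t=7: ····
·█··
····
·█·█
····
t=8: ····
·█··
··█·
··█·
··█·
t=9: ·███
·██·
··█·
··█·
··█·
t=10: ·███
··█·
██··
·██·
··█·
t=11: ·███
··█·
██·█
·█·█
··██
t=12: ·██·
···█
██··
·█·█
··██
t=13: ·██·
···█
███·
··█·
···█
t=14: ·██·
···█
███·
··██
··█·
t=15: ·██·
···█
██··
·█··
····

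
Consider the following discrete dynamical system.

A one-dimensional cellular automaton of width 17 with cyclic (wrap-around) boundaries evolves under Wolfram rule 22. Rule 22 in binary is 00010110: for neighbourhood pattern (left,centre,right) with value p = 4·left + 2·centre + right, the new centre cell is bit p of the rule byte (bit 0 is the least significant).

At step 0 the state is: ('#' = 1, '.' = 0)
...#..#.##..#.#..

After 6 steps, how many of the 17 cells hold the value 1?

4

[0] ...#..#.##..#.#..
[1] ..#####...###.##.
[2] .#.....#.#......#
[3] .##...##.##....##
[4] ...#.#.....#..#..
[5] ..##.##...######.
[6] .#.....#.#......#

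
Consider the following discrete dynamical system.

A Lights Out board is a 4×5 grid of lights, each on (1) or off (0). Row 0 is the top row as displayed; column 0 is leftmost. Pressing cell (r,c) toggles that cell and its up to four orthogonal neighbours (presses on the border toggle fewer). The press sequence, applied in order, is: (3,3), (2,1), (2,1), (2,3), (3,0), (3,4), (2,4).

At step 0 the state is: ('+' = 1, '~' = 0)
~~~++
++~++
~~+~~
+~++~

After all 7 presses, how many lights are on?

9

t=0: ~~~++
++~++
~~+~~
+~++~
t=1: ~~~++
++~++
~~++~
+~~~+
t=2: ~~~++
+~~++
++~+~
++~~+
t=3: ~~~++
++~++
~~++~
+~~~+
t=4: ~~~++
++~~+
~~~~+
+~~++
t=5: ~~~++
++~~+
+~~~+
~+~++
t=6: ~~~++
++~~+
+~~~~
~+~~~
t=7: ~~~++
++~~~
+~~++
~+~~+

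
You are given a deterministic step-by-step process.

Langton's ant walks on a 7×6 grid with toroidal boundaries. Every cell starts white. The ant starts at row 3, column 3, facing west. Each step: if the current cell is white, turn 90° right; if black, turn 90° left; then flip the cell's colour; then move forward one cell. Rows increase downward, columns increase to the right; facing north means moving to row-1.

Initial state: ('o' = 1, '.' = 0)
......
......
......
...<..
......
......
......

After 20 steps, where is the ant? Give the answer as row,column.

t=0: ......
......
......
...<..
......
......
......
t=1: ......
......
...^..
...o..
......
......
......
t=2: ......
......
...o>.
...o..
......
......
......
t=3: ......
......
...oo.
...ov.
......
......
......
t=4: ......
......
...oo.
...<o.
......
......
......
t=5: ......
......
...oo.
....o.
...v..
......
......
t=6: ......
......
...oo.
....o.
..<o..
......
......
t=7: ......
......
...oo.
..^.o.
..oo..
......
......
t=8: ......
......
...oo.
..o>o.
..oo..
......
......
t=9: ......
......
...oo.
..ooo.
..ov..
......
......
t=10: ......
......
...oo.
..ooo.
..o.>.
......
......
t=11: ......
......
...oo.
..ooo.
..o.o.
....v.
......
t=12: ......
......
...oo.
..ooo.
..o.o.
...<o.
......
t=13: ......
......
...oo.
..ooo.
..o^o.
...oo.
......
t=14: ......
......
...oo.
..ooo.
..oo>.
...oo.
......
t=15: ......
......
...oo.
..oo^.
..oo..
...oo.
......
t=16: ......
......
...oo.
..o<..
..oo..
...oo.
......
t=17: ......
......
...oo.
..o...
..ov..
...oo.
......
t=18: ......
......
...oo.
..o...
..o.>.
...oo.
......
t=19: ......
......
...oo.
..o...
..o.o.
...ov.
......
t=20: ......
......
...oo.
..o...
..o.o.
...o.>
......

5,5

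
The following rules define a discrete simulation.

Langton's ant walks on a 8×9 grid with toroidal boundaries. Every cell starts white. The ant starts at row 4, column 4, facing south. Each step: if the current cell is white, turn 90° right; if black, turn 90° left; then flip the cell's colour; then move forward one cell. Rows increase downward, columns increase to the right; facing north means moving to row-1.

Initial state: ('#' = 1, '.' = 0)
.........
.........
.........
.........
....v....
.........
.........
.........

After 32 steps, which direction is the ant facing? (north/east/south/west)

north

k=0  .........
.........
.........
.........
....v....
.........
.........
.........
k=1  .........
.........
.........
.........
...<#....
.........
.........
.........
k=2  .........
.........
.........
...^.....
...##....
.........
.........
.........
k=3  .........
.........
.........
...#>....
...##....
.........
.........
.........
k=4  .........
.........
.........
...##....
...#v....
.........
.........
.........
k=5  .........
.........
.........
...##....
...#.>...
.........
.........
.........
k=6  .........
.........
.........
...##....
...#.#...
.....v...
.........
.........
k=7  .........
.........
.........
...##....
...#.#...
....<#...
.........
.........
k=8  .........
.........
.........
...##....
...#^#...
....##...
.........
.........
k=9  .........
.........
.........
...##....
...##>...
....##...
.........
.........
k=10  .........
.........
.........
...##^...
...##....
....##...
.........
.........
k=11  .........
.........
.........
...###>..
...##....
....##...
.........
.........
k=12  .........
.........
.........
...####..
...##.v..
....##...
.........
.........
k=13  .........
.........
.........
...####..
...##<#..
....##...
.........
.........
k=14  .........
.........
.........
...##^#..
...####..
....##...
.........
.........
k=15  .........
.........
.........
...#<.#..
...####..
....##...
.........
.........
k=16  .........
.........
.........
...#..#..
...#v##..
....##...
.........
.........
k=17  .........
.........
.........
...#..#..
...#.>#..
....##...
.........
.........
k=18  .........
.........
.........
...#.^#..
...#..#..
....##...
.........
.........
k=19  .........
.........
.........
...#.#>..
...#..#..
....##...
.........
.........
k=20  .........
.........
......^..
...#.#...
...#..#..
....##...
.........
.........
k=21  .........
.........
......#>.
...#.#...
...#..#..
....##...
.........
.........
k=22  .........
.........
......##.
...#.#.v.
...#..#..
....##...
.........
.........
k=23  .........
.........
......##.
...#.#<#.
...#..#..
....##...
.........
.........
k=24  .........
.........
......^#.
...#.###.
...#..#..
....##...
.........
.........
k=25  .........
.........
.....<.#.
...#.###.
...#..#..
....##...
.........
.........
k=26  .........
.....^...
.....#.#.
...#.###.
...#..#..
....##...
.........
.........
k=27  .........
.....#>..
.....#.#.
...#.###.
...#..#..
....##...
.........
.........
k=28  .........
.....##..
.....#v#.
...#.###.
...#..#..
....##...
.........
.........
k=29  .........
.....##..
.....<##.
...#.###.
...#..#..
....##...
.........
.........
k=30  .........
.....##..
......##.
...#.v##.
...#..#..
....##...
.........
.........
k=31  .........
.....##..
......##.
...#..>#.
...#..#..
....##...
.........
.........
k=32  .........
.....##..
......^#.
...#...#.
...#..#..
....##...
.........
.........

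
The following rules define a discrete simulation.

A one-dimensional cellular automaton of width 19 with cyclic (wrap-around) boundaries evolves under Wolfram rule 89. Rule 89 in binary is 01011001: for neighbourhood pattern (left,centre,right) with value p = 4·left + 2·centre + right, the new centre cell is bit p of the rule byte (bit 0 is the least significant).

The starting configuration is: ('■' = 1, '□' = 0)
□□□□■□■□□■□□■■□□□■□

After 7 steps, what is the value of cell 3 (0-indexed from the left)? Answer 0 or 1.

t=0: □□□□■□■□□■□□■■□□□■□
t=1: ■■■□□□□■□□■□■■■■□□■
t=2: □□■■■■□□■□□□■□□■■□■
t=3: ■□■□□■■□□■■□□■□■■□□
t=4: □□□■□■■■□■■■□□□■■■□
t=5: ■■□□□■□■□■□■■■□■□■■
t=6: □■■■□□□□□□□■□■□□□■□
t=7: □■□■■■■■■■□□□□■■□□■

1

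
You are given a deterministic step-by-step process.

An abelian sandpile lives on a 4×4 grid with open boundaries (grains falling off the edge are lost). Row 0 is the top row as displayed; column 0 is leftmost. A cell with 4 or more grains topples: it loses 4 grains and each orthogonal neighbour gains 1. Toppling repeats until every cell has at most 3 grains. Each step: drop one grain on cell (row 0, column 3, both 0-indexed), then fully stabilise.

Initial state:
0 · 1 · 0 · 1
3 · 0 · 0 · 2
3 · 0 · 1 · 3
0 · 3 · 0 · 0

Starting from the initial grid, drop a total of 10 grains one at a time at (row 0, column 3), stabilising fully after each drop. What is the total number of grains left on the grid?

[0] 0 · 1 · 0 · 1
3 · 0 · 0 · 2
3 · 0 · 1 · 3
0 · 3 · 0 · 0
[1] 0 · 1 · 0 · 2
3 · 0 · 0 · 2
3 · 0 · 1 · 3
0 · 3 · 0 · 0
[2] 0 · 1 · 0 · 3
3 · 0 · 0 · 2
3 · 0 · 1 · 3
0 · 3 · 0 · 0
[3] 0 · 1 · 1 · 0
3 · 0 · 0 · 3
3 · 0 · 1 · 3
0 · 3 · 0 · 0
[4] 0 · 1 · 1 · 1
3 · 0 · 0 · 3
3 · 0 · 1 · 3
0 · 3 · 0 · 0
[5] 0 · 1 · 1 · 2
3 · 0 · 0 · 3
3 · 0 · 1 · 3
0 · 3 · 0 · 0
[6] 0 · 1 · 1 · 3
3 · 0 · 0 · 3
3 · 0 · 1 · 3
0 · 3 · 0 · 0
[7] 0 · 1 · 2 · 1
3 · 0 · 1 · 1
3 · 0 · 2 · 0
0 · 3 · 0 · 1
[8] 0 · 1 · 2 · 2
3 · 0 · 1 · 1
3 · 0 · 2 · 0
0 · 3 · 0 · 1
[9] 0 · 1 · 2 · 3
3 · 0 · 1 · 1
3 · 0 · 2 · 0
0 · 3 · 0 · 1
[10] 0 · 1 · 3 · 0
3 · 0 · 1 · 2
3 · 0 · 2 · 0
0 · 3 · 0 · 1

19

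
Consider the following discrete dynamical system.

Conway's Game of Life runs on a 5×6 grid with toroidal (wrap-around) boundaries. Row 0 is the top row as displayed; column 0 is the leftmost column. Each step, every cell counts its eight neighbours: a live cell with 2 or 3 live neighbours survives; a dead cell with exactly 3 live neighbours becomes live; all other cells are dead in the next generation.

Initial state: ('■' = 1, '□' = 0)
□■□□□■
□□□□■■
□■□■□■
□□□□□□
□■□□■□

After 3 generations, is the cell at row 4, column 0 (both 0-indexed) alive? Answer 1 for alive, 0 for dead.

0

0) □■□□□■
□□□□■■
□■□■□■
□□□□□□
□■□□■□
1) □□□□□■
□□■□□■
■□□□□■
■□■□■□
■□□□□□
2) ■□□□□■
□□□□■■
■□□■■□
■□□□□□
■■□□□□
3) □■□□■□
□□□■□□
■□□■■□
■□□□□□
□■□□□□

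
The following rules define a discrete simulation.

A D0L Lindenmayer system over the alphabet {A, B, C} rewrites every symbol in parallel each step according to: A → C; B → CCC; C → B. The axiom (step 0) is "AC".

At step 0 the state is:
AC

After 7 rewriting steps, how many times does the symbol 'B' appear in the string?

step 0: AC
step 1: CB
step 2: BCCC
step 3: CCCBBB
step 4: BBBCCCCCCCCC
step 5: CCCCCCCCCBBBBBBBBB
step 6: BBBBBBBBBCCCCCCCCCCCCCCCCCCCCCCCCCCC
step 7: CCCCCCCCCCCCCCCCCCCCCCCCCCCBBBBBBBBBBBBBBBBBBBBBBBBBBB

27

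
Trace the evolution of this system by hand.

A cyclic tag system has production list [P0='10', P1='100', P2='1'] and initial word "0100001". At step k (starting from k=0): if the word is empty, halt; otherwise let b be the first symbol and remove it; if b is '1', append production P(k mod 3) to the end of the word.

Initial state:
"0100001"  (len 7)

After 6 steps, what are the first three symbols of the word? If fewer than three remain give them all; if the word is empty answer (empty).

110

step 0: "0100001"  (len 7)
step 1: "100001"  (len 6)
step 2: "00001100"  (len 8)
step 3: "0001100"  (len 7)
step 4: "001100"  (len 6)
step 5: "01100"  (len 5)
step 6: "1100"  (len 4)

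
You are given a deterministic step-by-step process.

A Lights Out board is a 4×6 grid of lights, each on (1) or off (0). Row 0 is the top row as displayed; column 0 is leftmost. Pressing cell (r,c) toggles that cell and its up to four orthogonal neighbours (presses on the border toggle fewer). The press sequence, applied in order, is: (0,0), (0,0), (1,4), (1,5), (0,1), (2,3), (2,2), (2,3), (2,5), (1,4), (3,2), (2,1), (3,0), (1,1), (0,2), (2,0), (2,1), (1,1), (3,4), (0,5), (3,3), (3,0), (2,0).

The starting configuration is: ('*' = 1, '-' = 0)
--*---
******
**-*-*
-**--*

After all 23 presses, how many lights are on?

12

[0] --*---
******
**-*-*
-**--*
[1] ***---
-*****
**-*-*
-**--*
[2] --*---
******
**-*-*
-**--*
[3] --*-*-
***---
**-***
-**--*
[4] --*-**
***-**
**-**-
-**--*
[5] **--**
*-*-**
**-**-
-**--*
[6] **--**
*-****
***---
-***-*
[7] **--**
*--***
*--*--
-*-*-*
[8] **--**
*---**
*-*-*-
-*---*
[9] **--**
*---*-
*-*--*
-*----
[10] **---*
*--*-*
*-*-**
-*----
[11] **---*
*--*-*
*---**
--**--
[12] **---*
**-*-*
-**-**
-***--
[13] **---*
**-*-*
***-**
*-**--
[14] *----*
--**-*
*-*-**
*-**--
[15] ****-*
---*-*
*-*-**
*-**--
[16] ****-*
*--*-*
-**-**
--**--
[17] ****-*
**-*-*
*---**
-***--
[18] *-**-*
--**-*
**--**
-***--
[19] *-**-*
--**-*
**---*
-**-**
[20] *-***-
--**--
**---*
-**-**
[21] *-***-
--**--
**-*-*
-*-*-*
[22] *-***-
--**--
-*-*-*
*--*-*
[23] *-***-
*-**--
*--*-*
---*-*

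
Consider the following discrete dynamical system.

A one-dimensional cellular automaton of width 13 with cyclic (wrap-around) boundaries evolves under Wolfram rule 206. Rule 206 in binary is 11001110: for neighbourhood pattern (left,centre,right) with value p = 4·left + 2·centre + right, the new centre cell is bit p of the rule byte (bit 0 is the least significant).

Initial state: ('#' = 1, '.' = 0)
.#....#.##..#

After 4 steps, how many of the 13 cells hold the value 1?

t=0: .#....#.##..#
t=1: .#...##.##.##
t=2: .#..###.##.##
t=3: .#.####.##.##
t=4: .#.####.##.##

9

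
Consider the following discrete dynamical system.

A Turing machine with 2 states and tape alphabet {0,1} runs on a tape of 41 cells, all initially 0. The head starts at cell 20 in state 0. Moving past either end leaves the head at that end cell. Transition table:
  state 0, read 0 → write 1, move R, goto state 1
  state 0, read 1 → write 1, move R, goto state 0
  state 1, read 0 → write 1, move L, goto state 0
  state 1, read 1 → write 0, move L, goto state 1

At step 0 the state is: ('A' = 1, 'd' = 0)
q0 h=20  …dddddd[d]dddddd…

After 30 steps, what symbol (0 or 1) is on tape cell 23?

1

gen 0: q0 h=20  …dddddd[d]dddddd…
gen 1: q1 h=21  …dddddA[d]dddddd…
gen 2: q0 h=20  …dddddd[A]Addddd…
gen 3: q0 h=21  …dddddA[A]dddddd…
gen 4: q0 h=22  …ddddAA[d]dddddd…
gen 5: q1 h=23  …dddAAA[d]dddddd…
gen 6: q0 h=22  …ddddAA[A]Addddd…
gen 7: q0 h=23  …dddAAA[A]dddddd…
gen 8: q0 h=24  …ddAAAA[d]dddddd…
gen 9: q1 h=25  …dAAAAA[d]dddddd…
gen 10: q0 h=24  …ddAAAA[A]Addddd…
gen 11: q0 h=25  …dAAAAA[A]dddddd…
gen 12: q0 h=26  …AAAAAA[d]dddddd…
gen 13: q1 h=27  …AAAAAA[d]dddddd…
gen 14: q0 h=26  …AAAAAA[A]Addddd…
gen 15: q0 h=27  …AAAAAA[A]dddddd…
gen 16: q0 h=28  …AAAAAA[d]dddddd…
gen 17: q1 h=29  …AAAAAA[d]dddddd…
gen 18: q0 h=28  …AAAAAA[A]Addddd…
gen 19: q0 h=29  …AAAAAA[A]dddddd…
gen 20: q0 h=30  …AAAAAA[d]dddddd…
gen 21: q1 h=31  …AAAAAA[d]dddddd…
gen 22: q0 h=30  …AAAAAA[A]Addddd…
gen 23: q0 h=31  …AAAAAA[A]dddddd…
gen 24: q0 h=32  …AAAAAA[d]dddddd…
gen 25: q1 h=33  …AAAAAA[d]dddddd…
gen 26: q0 h=32  …AAAAAA[A]Addddd…
gen 27: q0 h=33  …AAAAAA[A]dddddd…
gen 28: q0 h=34  …AAAAAA[d]dddddd|
gen 29: q1 h=35  …AAAAAA[d]ddddd|
gen 30: q0 h=34  …AAAAAA[A]Addddd|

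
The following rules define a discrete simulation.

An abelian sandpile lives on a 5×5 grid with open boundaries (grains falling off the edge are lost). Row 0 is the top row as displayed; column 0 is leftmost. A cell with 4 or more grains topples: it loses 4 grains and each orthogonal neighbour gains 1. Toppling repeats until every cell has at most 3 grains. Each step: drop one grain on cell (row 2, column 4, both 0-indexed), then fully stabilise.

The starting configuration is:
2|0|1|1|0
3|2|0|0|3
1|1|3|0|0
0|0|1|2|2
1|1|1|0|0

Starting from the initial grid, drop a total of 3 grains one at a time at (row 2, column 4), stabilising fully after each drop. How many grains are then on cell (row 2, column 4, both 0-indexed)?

t=0: 2|0|1|1|0
3|2|0|0|3
1|1|3|0|0
0|0|1|2|2
1|1|1|0|0
t=1: 2|0|1|1|0
3|2|0|0|3
1|1|3|0|1
0|0|1|2|2
1|1|1|0|0
t=2: 2|0|1|1|0
3|2|0|0|3
1|1|3|0|2
0|0|1|2|2
1|1|1|0|0
t=3: 2|0|1|1|0
3|2|0|0|3
1|1|3|0|3
0|0|1|2|2
1|1|1|0|0

3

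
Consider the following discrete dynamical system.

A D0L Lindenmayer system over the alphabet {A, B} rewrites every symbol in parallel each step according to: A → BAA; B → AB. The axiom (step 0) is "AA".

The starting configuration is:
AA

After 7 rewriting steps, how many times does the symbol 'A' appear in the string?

1220

[0] AA
[1] BAABAA
[2] ABBAABAAABBAABAA
[3] BAAABABBAABAAABBAABAABAAABABBAABAAABBAABAA
[4] ABBAABAABAAABBAAABABBAABAAABBAABAABAAABABBAABAAABBAABAAABBAABAABAAABBAAABABBAABAAABBAABAABAAABABBAABAAABBAABAA
[5] BAAABABBAABAAABBAABAAABBAABAABAAABABBAABAABAAABBAAABABBAAB…BAAABBAABAABAAABBAAABABBAABAAABBAABAABAAABABBAABAAABBAABAA  (len 288)
[6] ABBAABAABAAABBAAABABBAABAAABBAABAABAAABABBAABAAABBAABAABAA…BAAABBAABAABAAABBAAABABBAABAAABBAABAABAAABABBAABAAABBAABAA  (len 754)
[7] BAAABABBAABAAABBAABAAABBAABAABAAABABBAABAABAAABBAAABABBAAB…BAAABBAABAABAAABBAAABABBAABAAABBAABAABAAABABBAABAAABBAABAA  (len 1974)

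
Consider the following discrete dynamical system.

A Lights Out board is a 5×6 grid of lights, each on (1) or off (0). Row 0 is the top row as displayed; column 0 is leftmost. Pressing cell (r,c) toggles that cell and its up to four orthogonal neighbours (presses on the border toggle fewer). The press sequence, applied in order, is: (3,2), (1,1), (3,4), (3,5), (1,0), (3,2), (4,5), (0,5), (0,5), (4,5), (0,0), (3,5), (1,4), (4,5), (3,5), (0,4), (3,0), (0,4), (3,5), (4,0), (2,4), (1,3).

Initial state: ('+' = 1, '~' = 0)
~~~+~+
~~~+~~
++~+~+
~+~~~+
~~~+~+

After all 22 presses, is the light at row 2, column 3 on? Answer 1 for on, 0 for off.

t=0: ~~~+~+
~~~+~~
++~+~+
~+~~~+
~~~+~+
t=1: ~~~+~+
~~~+~~
++++~+
~~++~+
~~++~+
t=2: ~+~+~+
++++~~
+~++~+
~~++~+
~~++~+
t=3: ~+~+~+
++++~~
+~++++
~~+~+~
~~++++
t=4: ~+~+~+
++++~~
+~+++~
~~+~~+
~~+++~
t=5: ++~+~+
~~++~~
~~+++~
~~+~~+
~~+++~
t=6: ++~+~+
~~++~~
~~~++~
~+~+~+
~~~++~
t=7: ++~+~+
~~++~~
~~~++~
~+~+~~
~~~+~+
t=8: ++~++~
~~++~+
~~~++~
~+~+~~
~~~+~+
t=9: ++~+~+
~~++~~
~~~++~
~+~+~~
~~~+~+
t=10: ++~+~+
~~++~~
~~~++~
~+~+~+
~~~++~
t=11: ~~~+~+
+~++~~
~~~++~
~+~+~+
~~~++~
t=12: ~~~+~+
+~++~~
~~~+++
~+~++~
~~~+++
t=13: ~~~+++
+~+~++
~~~+~+
~+~++~
~~~+++
t=14: ~~~+++
+~+~++
~~~+~+
~+~+++
~~~+~~
t=15: ~~~+++
+~+~++
~~~+~~
~+~+~~
~~~+~+
t=16: ~~~~~~
+~+~~+
~~~+~~
~+~+~~
~~~+~+
t=17: ~~~~~~
+~+~~+
+~~+~~
+~~+~~
+~~+~+
t=18: ~~~+++
+~+~++
+~~+~~
+~~+~~
+~~+~+
t=19: ~~~+++
+~+~++
+~~+~+
+~~+++
+~~+~~
t=20: ~~~+++
+~+~++
+~~+~+
~~~+++
~+~+~~
t=21: ~~~+++
+~+~~+
+~~~+~
~~~+~+
~+~+~~
t=22: ~~~~++
+~~+++
+~~++~
~~~+~+
~+~+~~

1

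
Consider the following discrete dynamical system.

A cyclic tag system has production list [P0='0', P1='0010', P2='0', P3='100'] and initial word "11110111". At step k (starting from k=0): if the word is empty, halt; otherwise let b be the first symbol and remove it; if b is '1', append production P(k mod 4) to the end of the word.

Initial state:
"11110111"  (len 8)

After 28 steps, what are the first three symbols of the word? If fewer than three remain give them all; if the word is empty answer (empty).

step 0: "11110111"  (len 8)
step 1: "11101110"  (len 8)
step 2: "11011100010"  (len 11)
step 3: "10111000100"  (len 11)
step 4: "0111000100100"  (len 13)
step 5: "111000100100"  (len 12)
step 6: "110001001000010"  (len 15)
step 7: "100010010000100"  (len 15)
step 8: "00010010000100100"  (len 17)
step 9: "0010010000100100"  (len 16)
step 10: "010010000100100"  (len 15)
step 11: "10010000100100"  (len 14)
step 12: "0010000100100100"  (len 16)
step 13: "010000100100100"  (len 15)
step 14: "10000100100100"  (len 14)
step 15: "00001001001000"  (len 14)
step 16: "0001001001000"  (len 13)
step 17: "001001001000"  (len 12)
step 18: "01001001000"  (len 11)
step 19: "1001001000"  (len 10)
step 20: "001001000100"  (len 12)
step 21: "01001000100"  (len 11)
step 22: "1001000100"  (len 10)
step 23: "0010001000"  (len 10)
step 24: "010001000"  (len 9)
step 25: "10001000"  (len 8)
step 26: "00010000010"  (len 11)
step 27: "0010000010"  (len 10)
step 28: "010000010"  (len 9)

010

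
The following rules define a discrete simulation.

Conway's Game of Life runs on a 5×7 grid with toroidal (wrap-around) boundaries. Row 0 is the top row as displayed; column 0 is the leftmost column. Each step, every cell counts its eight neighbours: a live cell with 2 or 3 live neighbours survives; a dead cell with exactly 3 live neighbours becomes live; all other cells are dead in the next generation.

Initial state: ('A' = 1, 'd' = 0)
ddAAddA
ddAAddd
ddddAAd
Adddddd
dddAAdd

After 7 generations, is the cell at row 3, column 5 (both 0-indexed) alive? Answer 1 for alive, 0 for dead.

0

[0] ddAAddA
ddAAddd
ddddAAd
Adddddd
dddAAdd
[1] ddddddd
ddAddAd
dddAAdd
dddAdAd
ddAAAdd
[2] ddAdAdd
dddAAdd
ddAAdAd
dddddAd
ddAAAdd
[3] ddAddAd
dddddAd
ddAAdAd
dddddAd
ddAdAAd
[4] dddAdAA
ddAAdAA
dddddAA
ddAddAA
dddAAAA
[5] Adddddd
AdAAddd
AdAAddd
AddAddd
AdAAddd
[6] AdddddA
AdAAddA
AdddAdA
AdddAdA
AdAAddA
[7] dddddAd
dddAddd
ddddAdd
ddddAdd
dddAddd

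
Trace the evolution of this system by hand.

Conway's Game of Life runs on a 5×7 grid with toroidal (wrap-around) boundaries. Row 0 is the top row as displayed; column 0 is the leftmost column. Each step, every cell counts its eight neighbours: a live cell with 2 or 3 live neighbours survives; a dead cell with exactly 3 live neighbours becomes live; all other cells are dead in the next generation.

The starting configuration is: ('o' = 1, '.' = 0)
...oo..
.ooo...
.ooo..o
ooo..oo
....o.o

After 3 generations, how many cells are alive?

12

t=0: ...oo..
.ooo...
.ooo..o
ooo..oo
....o.o
t=1: ....oo.
oo.....
....ooo
....o..
.oo.o.o
t=2: ..ooooo
o......
o...ooo
o...o.o
....o..
t=3: ...oooo
oo.....
.o..o..
o..oo..
o......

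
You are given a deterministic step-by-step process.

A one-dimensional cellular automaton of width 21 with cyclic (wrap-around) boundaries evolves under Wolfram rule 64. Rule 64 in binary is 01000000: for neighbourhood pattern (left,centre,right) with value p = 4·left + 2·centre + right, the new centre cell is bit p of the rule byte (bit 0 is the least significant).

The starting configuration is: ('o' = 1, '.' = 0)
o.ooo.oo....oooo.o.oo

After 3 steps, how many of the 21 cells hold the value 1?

0

step 0: o.ooo.oo....oooo.o.oo
step 1: o...o..o.......o.....
step 2: .....................
step 3: .....................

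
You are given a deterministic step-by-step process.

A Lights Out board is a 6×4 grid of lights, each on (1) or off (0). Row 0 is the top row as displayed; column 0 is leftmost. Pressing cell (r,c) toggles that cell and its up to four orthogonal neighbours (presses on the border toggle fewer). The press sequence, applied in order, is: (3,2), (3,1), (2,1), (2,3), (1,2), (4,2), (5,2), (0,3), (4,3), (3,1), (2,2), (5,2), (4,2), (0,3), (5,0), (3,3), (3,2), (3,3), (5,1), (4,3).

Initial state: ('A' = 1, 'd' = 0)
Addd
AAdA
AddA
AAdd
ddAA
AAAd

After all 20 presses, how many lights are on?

15

t=0: Addd
AAdA
AddA
AAdd
ddAA
AAAd
t=1: Addd
AAdA
AdAA
AdAA
dddA
AAAd
t=2: Addd
AAdA
AAAA
dAdA
dAdA
AAAd
t=3: Addd
AddA
dddA
dddA
dAdA
AAAd
t=4: Addd
Addd
ddAd
dddd
dAdA
AAAd
t=5: AdAd
AAAA
dddd
dddd
dAdA
AAAd
t=6: AdAd
AAAA
dddd
ddAd
ddAd
AAdd
t=7: AdAd
AAAA
dddd
ddAd
dddd
AdAA
t=8: AddA
AAAd
dddd
ddAd
dddd
AdAA
t=9: AddA
AAAd
dddd
ddAA
ddAA
AdAd
t=10: AddA
AAAd
dAdd
AAdA
dAAA
AdAd
t=11: AddA
AAdd
ddAA
AAAA
dAAA
AdAd
t=12: AddA
AAdd
ddAA
AAAA
dAdA
AAdA
t=13: AddA
AAdd
ddAA
AAdA
ddAd
AAAA
t=14: AdAd
AAdA
ddAA
AAdA
ddAd
AAAA
t=15: AdAd
AAdA
ddAA
AAdA
AdAd
ddAA
t=16: AdAd
AAdA
ddAd
AAAd
AdAA
ddAA
t=17: AdAd
AAdA
dddd
AddA
AddA
ddAA
t=18: AdAd
AAdA
dddA
AdAd
Addd
ddAA
t=19: AdAd
AAdA
dddA
AdAd
AAdd
AAdA
t=20: AdAd
AAdA
dddA
AdAA
AAAA
AAdd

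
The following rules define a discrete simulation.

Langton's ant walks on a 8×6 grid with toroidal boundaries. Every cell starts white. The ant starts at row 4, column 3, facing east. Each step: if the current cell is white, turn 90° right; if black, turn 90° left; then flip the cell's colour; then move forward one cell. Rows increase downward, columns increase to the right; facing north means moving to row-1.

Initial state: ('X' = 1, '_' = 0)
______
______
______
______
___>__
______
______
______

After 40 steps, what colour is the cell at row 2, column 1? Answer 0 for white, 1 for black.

0

k=0  ______
______
______
______
___>__
______
______
______
k=1  ______
______
______
______
___X__
___v__
______
______
k=2  ______
______
______
______
___X__
__<X__
______
______
k=3  ______
______
______
______
__^X__
__XX__
______
______
k=4  ______
______
______
______
__X>__
__XX__
______
______
k=5  ______
______
______
___^__
__X___
__XX__
______
______
k=6  ______
______
______
___X>_
__X___
__XX__
______
______
k=7  ______
______
______
___XX_
__X_v_
__XX__
______
______
k=8  ______
______
______
___XX_
__X<X_
__XX__
______
______
k=9  ______
______
______
___^X_
__XXX_
__XX__
______
______
k=10  ______
______
______
__<_X_
__XXX_
__XX__
______
______
k=11  ______
______
__^___
__X_X_
__XXX_
__XX__
______
______
k=12  ______
______
__X>__
__X_X_
__XXX_
__XX__
______
______
k=13  ______
______
__XX__
__XvX_
__XXX_
__XX__
______
______
k=14  ______
______
__XX__
__<XX_
__XXX_
__XX__
______
______
k=15  ______
______
__XX__
___XX_
__vXX_
__XX__
______
______
k=16  ______
______
__XX__
___XX_
___>X_
__XX__
______
______
k=17  ______
______
__XX__
___^X_
____X_
__XX__
______
______
k=18  ______
______
__XX__
__<_X_
____X_
__XX__
______
______
k=19  ______
______
__^X__
__X_X_
____X_
__XX__
______
______
k=20  ______
______
_<_X__
__X_X_
____X_
__XX__
______
______
k=21  ______
_^____
_X_X__
__X_X_
____X_
__XX__
______
______
k=22  ______
_X>___
_X_X__
__X_X_
____X_
__XX__
______
______
k=23  ______
_XX___
_XvX__
__X_X_
____X_
__XX__
______
______
k=24  ______
_XX___
_<XX__
__X_X_
____X_
__XX__
______
______
k=25  ______
_XX___
__XX__
_vX_X_
____X_
__XX__
______
______
k=26  ______
_XX___
__XX__
<XX_X_
____X_
__XX__
______
______
k=27  ______
_XX___
^_XX__
XXX_X_
____X_
__XX__
______
______
k=28  ______
_XX___
X>XX__
XXX_X_
____X_
__XX__
______
______
k=29  ______
_XX___
XXXX__
XvX_X_
____X_
__XX__
______
______
k=30  ______
_XX___
XXXX__
X_>_X_
____X_
__XX__
______
______
k=31  ______
_XX___
XX^X__
X___X_
____X_
__XX__
______
______
k=32  ______
_XX___
X<_X__
X___X_
____X_
__XX__
______
______
k=33  ______
_XX___
X__X__
Xv__X_
____X_
__XX__
______
______
k=34  ______
_XX___
X__X__
<X__X_
____X_
__XX__
______
______
k=35  ______
_XX___
X__X__
_X__X_
v___X_
__XX__
______
______
k=36  ______
_XX___
X__X__
_X__X_
X___X<
__XX__
______
______
k=37  ______
_XX___
X__X__
_X__X^
X___XX
__XX__
______
______
k=38  ______
_XX___
X__X__
>X__XX
X___XX
__XX__
______
______
k=39  ______
_XX___
X__X__
XX__XX
v___XX
__XX__
______
______
k=40  ______
_XX___
X__X__
XX__XX
_>__XX
__XX__
______
______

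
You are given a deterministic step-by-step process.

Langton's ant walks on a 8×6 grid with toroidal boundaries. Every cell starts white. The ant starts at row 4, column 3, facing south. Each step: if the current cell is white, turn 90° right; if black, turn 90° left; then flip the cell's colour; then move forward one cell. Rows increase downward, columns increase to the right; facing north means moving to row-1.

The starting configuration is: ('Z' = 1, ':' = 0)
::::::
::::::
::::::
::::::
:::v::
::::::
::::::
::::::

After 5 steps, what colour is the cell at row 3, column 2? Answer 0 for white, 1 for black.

1

step 0: ::::::
::::::
::::::
::::::
:::v::
::::::
::::::
::::::
step 1: ::::::
::::::
::::::
::::::
::<Z::
::::::
::::::
::::::
step 2: ::::::
::::::
::::::
::^:::
::ZZ::
::::::
::::::
::::::
step 3: ::::::
::::::
::::::
::Z>::
::ZZ::
::::::
::::::
::::::
step 4: ::::::
::::::
::::::
::ZZ::
::Zv::
::::::
::::::
::::::
step 5: ::::::
::::::
::::::
::ZZ::
::Z:>:
::::::
::::::
::::::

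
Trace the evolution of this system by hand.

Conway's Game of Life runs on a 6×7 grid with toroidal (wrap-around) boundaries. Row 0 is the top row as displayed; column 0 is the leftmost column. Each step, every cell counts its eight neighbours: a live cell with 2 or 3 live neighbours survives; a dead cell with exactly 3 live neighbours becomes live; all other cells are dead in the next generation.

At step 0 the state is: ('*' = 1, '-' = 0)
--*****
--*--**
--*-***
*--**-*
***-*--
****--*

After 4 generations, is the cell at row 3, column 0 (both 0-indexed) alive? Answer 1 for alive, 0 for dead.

0) --*****
--*--**
--*-***
*--**-*
***-*--
****--*
1) -------
***----
-**----
-------
----*--
-------
2) -*-----
*-*----
*-*----
-------
-------
-------
3) -*-----
*-*----
-------
-------
-------
-------
4) -*-----
-*-----
-------
-------
-------
-------

0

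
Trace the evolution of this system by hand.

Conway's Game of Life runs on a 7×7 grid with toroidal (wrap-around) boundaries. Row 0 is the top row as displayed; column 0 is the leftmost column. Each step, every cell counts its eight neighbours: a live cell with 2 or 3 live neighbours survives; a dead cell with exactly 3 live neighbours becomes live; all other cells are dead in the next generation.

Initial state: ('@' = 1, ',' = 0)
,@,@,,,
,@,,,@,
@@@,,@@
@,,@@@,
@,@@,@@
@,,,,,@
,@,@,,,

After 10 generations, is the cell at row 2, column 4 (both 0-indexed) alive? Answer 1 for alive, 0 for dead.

0

0) ,@,@,,,
,@,,,@,
@@@,,@@
@,,@@@,
@,@@,@@
@,,,,,@
,@,@,,,
1) @@,,@,,
,,,,@@,
,,@@,,,
,,,,,,,
,,@@,,,
,,,@@@,
,@,,,,,
2) @@,,@@,
,@@,@@,
,,,@@,,
,,,,,,,
,,@@,,,
,,,@@,,
@@@@,@,
3) ,,,,,,,
@@@,,,@
,,@@@@,
,,@,@,,
,,@@@,,
,,,,,,,
@,,,,@,
4) ,,,,,,,
@@@,@@@
@,,,@@@
,@,,,,,
,,@,@,,
,,,@@,,
,,,,,,,
5) @@,,,@@
,@,@@,,
,,@@@,,
@@,@@,@
,,@,@,,
,,,@@,,
,,,,,,,
6) @@@,@@@
,@,,,,@
,,,,,,,
@@,,,,,
@@@,,,,
,,,@@,,
@,,,@@@
7) ,,@@@,,
,@@,,,@
,@,,,,,
@,@,,,,
@,@@,,,
,,@@@,,
,,@,,,,
8) ,,,,,,,
@@,,,,,
,,,,,,,
@,@@,,,
,,,,@,,
,,,,@,,
,@,,,,,
9) @@,,,,,
,,,,,,,
@,@,,,,
,,,@,,,
,,,,@,,
,,,,,,,
,,,,,,,
10) ,,,,,,,
@,,,,,,
,,,,,,,
,,,@,,,
,,,,,,,
,,,,,,,
,,,,,,,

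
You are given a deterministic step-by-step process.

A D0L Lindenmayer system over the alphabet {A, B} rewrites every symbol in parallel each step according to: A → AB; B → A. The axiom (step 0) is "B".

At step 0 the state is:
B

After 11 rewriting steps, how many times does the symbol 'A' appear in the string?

89

0) B
1) A
2) AB
3) ABA
4) ABAAB
5) ABAABABA
6) ABAABABAABAAB
7) ABAABABAABAABABAABABA
8) ABAABABAABAABABAABABAABAABABAABAAB
9) ABAABABAABAABABAABABAABAABABAABAABABAABABAABAABABAABABA
10) ABAABABAABAABABAABABAABAABABAABAABABAABABAABAABABAABABAABAABABAABAABABAABABAABAABABAABAAB
11) ABAABABAABAABABAABABAABAABABAABAABABAABABAABAABABAABABAABA…AABABAABABAABAABABAABABAABAABABAABAABABAABABAABAABABAABABA  (len 144)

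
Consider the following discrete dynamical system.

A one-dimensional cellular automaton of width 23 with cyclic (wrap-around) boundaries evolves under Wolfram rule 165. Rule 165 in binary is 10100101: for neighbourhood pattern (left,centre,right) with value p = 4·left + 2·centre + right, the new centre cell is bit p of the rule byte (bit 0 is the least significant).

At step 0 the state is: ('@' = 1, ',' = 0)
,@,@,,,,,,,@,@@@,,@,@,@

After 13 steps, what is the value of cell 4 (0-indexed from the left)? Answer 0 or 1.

1

t=0: ,@,@,,,,,,,@,@@@,,@,@,@
t=1: @@@@,@@@@@,@@,@,,,@@@@@
t=2: @@@,@,@@@,@,,@@,@,,@@@@
t=3: @@,@@@,@,@@,,,,@@,,,@@@
t=4: @,@,@,@@@,,,@@,,,,@,,@@
t=5: ,@@@@@,@,,@,,,,@@,@,,,@
t=6: @,@@@,@@,,@,@@,,,@@,@,@
t=7: ,@,@,@,,,,@@,,,@,,,@@@,
t=8: ,@@@@@,@@,,,,@,@,@,,@,,
t=9: ,,@@@,@,,,@@,@@@@@,,@,@
t=10: ,,,@,@@,@,,,@,@@@,,,@@@
t=11: ,@,@@,,@@,@,@@,@,,@,,@,
t=12: ,@@,,,,,,@@@,,@@,,@,,@,
t=13: ,,,,@@@@,,@,,,,,,,@,,@,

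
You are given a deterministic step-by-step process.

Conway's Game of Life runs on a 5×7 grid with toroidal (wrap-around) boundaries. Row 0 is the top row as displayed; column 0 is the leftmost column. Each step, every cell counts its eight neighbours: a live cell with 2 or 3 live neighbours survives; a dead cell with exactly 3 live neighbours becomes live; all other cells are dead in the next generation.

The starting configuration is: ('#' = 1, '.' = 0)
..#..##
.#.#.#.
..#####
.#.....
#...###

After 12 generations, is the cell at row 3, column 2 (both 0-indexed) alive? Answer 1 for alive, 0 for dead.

0) ..#..##
.#.#.#.
..#####
.#.....
#...###
1) .###...
##.....
##.#.##
.##....
##..#..
2) ...#...
...##..
......#
...###.
#......
3) ...##..
...##..
.......
....###
...#...
4) ..#....
...##..
...#...
....##.
...#...
5) ..#.#..
..###..
...#.#.
...##..
...##..
6) ..#..#.
..#..#.
.....#.
..#..#.
..#..#.
7) .######
....###
....###
....###
.######
8) .#.....
..#....
#..#...
..#....
.#.....
9) .##....
.##....
.###...
.##....
.##....
10) #..#...
#......
#..#...
#......
#..#...
11) ##....#
##....#
##....#
##....#
##....#
12) ..#..#.
..#..#.
..#..#.
..#..#.
..#..#.

1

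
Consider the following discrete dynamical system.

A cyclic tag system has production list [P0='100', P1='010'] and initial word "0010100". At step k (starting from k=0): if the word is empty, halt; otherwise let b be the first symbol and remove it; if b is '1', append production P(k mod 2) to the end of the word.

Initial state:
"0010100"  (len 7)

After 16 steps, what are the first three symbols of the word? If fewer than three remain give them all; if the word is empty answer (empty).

100

gen 0: "0010100"  (len 7)
gen 1: "010100"  (len 6)
gen 2: "10100"  (len 5)
gen 3: "0100100"  (len 7)
gen 4: "100100"  (len 6)
gen 5: "00100100"  (len 8)
gen 6: "0100100"  (len 7)
gen 7: "100100"  (len 6)
gen 8: "00100010"  (len 8)
gen 9: "0100010"  (len 7)
gen 10: "100010"  (len 6)
gen 11: "00010100"  (len 8)
gen 12: "0010100"  (len 7)
gen 13: "010100"  (len 6)
gen 14: "10100"  (len 5)
gen 15: "0100100"  (len 7)
gen 16: "100100"  (len 6)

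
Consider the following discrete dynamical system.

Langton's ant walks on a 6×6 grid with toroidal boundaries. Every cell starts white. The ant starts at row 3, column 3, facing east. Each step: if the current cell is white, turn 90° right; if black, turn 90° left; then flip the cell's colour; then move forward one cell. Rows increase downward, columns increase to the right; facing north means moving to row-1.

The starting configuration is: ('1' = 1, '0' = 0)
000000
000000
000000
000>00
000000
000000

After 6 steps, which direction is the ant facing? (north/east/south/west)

0) 000000
000000
000000
000>00
000000
000000
1) 000000
000000
000000
000100
000v00
000000
2) 000000
000000
000000
000100
00<100
000000
3) 000000
000000
000000
00^100
001100
000000
4) 000000
000000
000000
001>00
001100
000000
5) 000000
000000
000^00
001000
001100
000000
6) 000000
000000
0001>0
001000
001100
000000

east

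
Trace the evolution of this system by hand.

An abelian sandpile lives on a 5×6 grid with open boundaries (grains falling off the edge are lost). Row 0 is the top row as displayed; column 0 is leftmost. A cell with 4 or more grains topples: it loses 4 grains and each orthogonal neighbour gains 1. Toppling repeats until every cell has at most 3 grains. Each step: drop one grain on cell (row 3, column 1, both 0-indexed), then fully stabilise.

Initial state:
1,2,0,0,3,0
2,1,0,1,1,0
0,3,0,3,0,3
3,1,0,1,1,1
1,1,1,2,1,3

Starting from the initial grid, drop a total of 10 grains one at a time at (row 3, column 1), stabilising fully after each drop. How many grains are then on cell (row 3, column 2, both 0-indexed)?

0) 1,2,0,0,3,0
2,1,0,1,1,0
0,3,0,3,0,3
3,1,0,1,1,1
1,1,1,2,1,3
1) 1,2,0,0,3,0
2,1,0,1,1,0
0,3,0,3,0,3
3,2,0,1,1,1
1,1,1,2,1,3
2) 1,2,0,0,3,0
2,1,0,1,1,0
0,3,0,3,0,3
3,3,0,1,1,1
1,1,1,2,1,3
3) 1,2,0,0,3,0
2,2,0,1,1,0
2,0,1,3,0,3
0,2,1,1,1,1
2,2,1,2,1,3
4) 1,2,0,0,3,0
2,2,0,1,1,0
2,0,1,3,0,3
0,3,1,1,1,1
2,2,1,2,1,3
5) 1,2,0,0,3,0
2,2,0,1,1,0
2,1,1,3,0,3
1,0,2,1,1,1
2,3,1,2,1,3
6) 1,2,0,0,3,0
2,2,0,1,1,0
2,1,1,3,0,3
1,1,2,1,1,1
2,3,1,2,1,3
7) 1,2,0,0,3,0
2,2,0,1,1,0
2,1,1,3,0,3
1,2,2,1,1,1
2,3,1,2,1,3
8) 1,2,0,0,3,0
2,2,0,1,1,0
2,1,1,3,0,3
1,3,2,1,1,1
2,3,1,2,1,3
9) 1,2,0,0,3,0
2,2,0,1,1,0
2,2,1,3,0,3
2,1,3,1,1,1
3,0,2,2,1,3
10) 1,2,0,0,3,0
2,2,0,1,1,0
2,2,1,3,0,3
2,2,3,1,1,1
3,0,2,2,1,3

3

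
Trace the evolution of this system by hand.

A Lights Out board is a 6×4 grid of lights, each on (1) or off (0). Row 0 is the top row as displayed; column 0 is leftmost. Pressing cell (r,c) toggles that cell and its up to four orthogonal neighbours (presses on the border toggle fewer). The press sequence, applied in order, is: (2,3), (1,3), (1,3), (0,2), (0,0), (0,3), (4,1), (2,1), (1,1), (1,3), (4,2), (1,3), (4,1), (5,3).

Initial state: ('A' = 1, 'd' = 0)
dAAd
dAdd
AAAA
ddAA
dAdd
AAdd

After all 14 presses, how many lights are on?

[0] dAAd
dAdd
AAAA
ddAA
dAdd
AAdd
[1] dAAd
dAdA
AAdd
ddAd
dAdd
AAdd
[2] dAAA
dAAd
AAdA
ddAd
dAdd
AAdd
[3] dAAd
dAdA
AAdd
ddAd
dAdd
AAdd
[4] dddA
dAAA
AAdd
ddAd
dAdd
AAdd
[5] AAdA
AAAA
AAdd
ddAd
dAdd
AAdd
[6] AAAd
AAAd
AAdd
ddAd
dAdd
AAdd
[7] AAAd
AAAd
AAdd
dAAd
AdAd
Addd
[8] AAAd
AdAd
ddAd
ddAd
AdAd
Addd
[9] AdAd
dAdd
dAAd
ddAd
AdAd
Addd
[10] AdAA
dAAA
dAAA
ddAd
AdAd
Addd
[11] AdAA
dAAA
dAAA
dddd
AAdA
AdAd
[12] AdAd
dAdd
dAAd
dddd
AAdA
AdAd
[13] AdAd
dAdd
dAAd
dAdd
ddAA
AAAd
[14] AdAd
dAdd
dAAd
dAdd
ddAd
AAdA

10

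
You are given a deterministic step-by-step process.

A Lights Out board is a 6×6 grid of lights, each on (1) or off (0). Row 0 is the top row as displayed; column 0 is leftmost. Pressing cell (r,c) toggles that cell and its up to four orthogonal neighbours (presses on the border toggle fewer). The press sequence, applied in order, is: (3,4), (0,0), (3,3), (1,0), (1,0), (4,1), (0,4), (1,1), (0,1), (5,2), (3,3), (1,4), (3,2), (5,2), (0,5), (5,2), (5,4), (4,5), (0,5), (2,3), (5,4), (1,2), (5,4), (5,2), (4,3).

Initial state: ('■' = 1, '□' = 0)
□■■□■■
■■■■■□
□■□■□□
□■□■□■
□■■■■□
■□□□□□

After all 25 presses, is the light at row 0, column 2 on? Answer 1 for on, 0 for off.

1

step 0: □■■□■■
■■■■■□
□■□■□□
□■□■□■
□■■■■□
■□□□□□
step 1: □■■□■■
■■■■■□
□■□■■□
□■□□■□
□■■■□□
■□□□□□
step 2: ■□■□■■
□■■■■□
□■□■■□
□■□□■□
□■■■□□
■□□□□□
step 3: ■□■□■■
□■■■■□
□■□□■□
□■■■□□
□■■□□□
■□□□□□
step 4: □□■□■■
■□■■■□
■■□□■□
□■■■□□
□■■□□□
■□□□□□
step 5: ■□■□■■
□■■■■□
□■□□■□
□■■■□□
□■■□□□
■□□□□□
step 6: ■□■□■■
□■■■■□
□■□□■□
□□■■□□
■□□□□□
■■□□□□
step 7: ■□■■□□
□■■■□□
□■□□■□
□□■■□□
■□□□□□
■■□□□□
step 8: ■■■■□□
■□□■□□
□□□□■□
□□■■□□
■□□□□□
■■□□□□
step 9: □□□■□□
■■□■□□
□□□□■□
□□■■□□
■□□□□□
■■□□□□
step 10: □□□■□□
■■□■□□
□□□□■□
□□■■□□
■□■□□□
■□■■□□
step 11: □□□■□□
■■□■□□
□□□■■□
□□□□■□
■□■■□□
■□■■□□
step 12: □□□■■□
■■□□■■
□□□■□□
□□□□■□
■□■■□□
■□■■□□
step 13: □□□■■□
■■□□■■
□□■■□□
□■■■■□
■□□■□□
■□■■□□
step 14: □□□■■□
■■□□■■
□□■■□□
□■■■■□
■□■■□□
■■□□□□
step 15: □□□■□■
■■□□■□
□□■■□□
□■■■■□
■□■■□□
■■□□□□
step 16: □□□■□■
■■□□■□
□□■■□□
□■■■■□
■□□■□□
■□■■□□
step 17: □□□■□■
■■□□■□
□□■■□□
□■■■■□
■□□■■□
■□■□■■
step 18: □□□■□■
■■□□■□
□□■■□□
□■■■■■
■□□■□■
■□■□■□
step 19: □□□■■□
■■□□■■
□□■■□□
□■■■■■
■□□■□■
■□■□■□
step 20: □□□■■□
■■□■■■
□□□□■□
□■■□■■
■□□■□■
■□■□■□
step 21: □□□■■□
■■□■■■
□□□□■□
□■■□■■
■□□■■■
■□■■□■
step 22: □□■■■□
■□■□■■
□□■□■□
□■■□■■
■□□■■■
■□■■□■
step 23: □□■■■□
■□■□■■
□□■□■□
□■■□■■
■□□■□■
■□■□■□
step 24: □□■■■□
■□■□■■
□□■□■□
□■■□■■
■□■■□■
■■□■■□
step 25: □□■■■□
■□■□■■
□□■□■□
□■■■■■
■□□□■■
■■□□■□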